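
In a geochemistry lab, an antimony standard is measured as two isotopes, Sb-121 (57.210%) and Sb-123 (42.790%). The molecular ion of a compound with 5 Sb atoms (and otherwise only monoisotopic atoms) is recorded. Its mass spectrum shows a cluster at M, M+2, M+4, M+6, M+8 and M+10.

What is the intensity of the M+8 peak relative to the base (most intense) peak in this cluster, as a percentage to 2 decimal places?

Binomial terms of (0.57210 + 0.42790)^5: M 0.0613, M+2 0.2292, M+4 0.3428, M+6 0.2564, M+8 0.0959, M+10 0.0143 → M+4 is the base peak.
P(M+4) = C(5,2) × 0.57210^3 × 0.42790^2 = 10 × 0.18724742 × 0.18309841 = 0.342847 (base)
P(M+8) = C(5,4) × 0.57210^1 × 0.42790^4 = 5 × 0.5721 × 0.03352503 = 0.095898
Relative intensity = 0.095898 / 0.342847 × 100 = 27.97

27.97%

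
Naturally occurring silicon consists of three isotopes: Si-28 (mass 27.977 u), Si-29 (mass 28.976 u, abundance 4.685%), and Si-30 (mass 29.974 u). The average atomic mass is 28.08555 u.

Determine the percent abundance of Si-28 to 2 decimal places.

Let x and y be the fractions of Si-28 and Si-30. Then x + y = 1 − 0.04685 = 0.95315 and 27.977x + 29.974y = 28.08555 − 0.04685×28.976 = 26.7280244.
Substituting: 27.977x + 29.974(0.95315 − x) = 26.7280244
(27.977 − 29.974)x = -1.8416937  ⇒  x = 0.92223, y = 0.03092
Si-28: 92.22%, Si-30: 3.09%.

92.22%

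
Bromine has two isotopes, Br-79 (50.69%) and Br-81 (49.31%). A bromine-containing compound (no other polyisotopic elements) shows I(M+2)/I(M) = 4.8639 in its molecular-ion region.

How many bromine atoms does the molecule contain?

The M+2/M ratio from n Br atoms is n · q/p = n · 0.4931/0.5069.
n = 4.8639 × 0.5069/0.4931 = 5.00 ≈ 5

5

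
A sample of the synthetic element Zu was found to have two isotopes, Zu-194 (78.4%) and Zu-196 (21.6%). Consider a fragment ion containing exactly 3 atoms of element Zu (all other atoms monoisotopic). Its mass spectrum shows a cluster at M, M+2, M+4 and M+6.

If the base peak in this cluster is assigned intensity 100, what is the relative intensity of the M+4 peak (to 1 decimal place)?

22.8

Term probabilities: M 0.4819, M+2 0.3983, M+4 0.1097, M+6 0.0101. Base peak = M.
P(M) = C(3,0) × 0.784^3 × 0.216^0 = 1 × 0.4818903 × 1.0000 = 0.481890 (base)
P(M+4) = C(3,2) × 0.784^1 × 0.216^2 = 3 × 0.7840 × 0.046656 = 0.109735
Relative intensity = 0.109735 / 0.481890 × 100 = 22.8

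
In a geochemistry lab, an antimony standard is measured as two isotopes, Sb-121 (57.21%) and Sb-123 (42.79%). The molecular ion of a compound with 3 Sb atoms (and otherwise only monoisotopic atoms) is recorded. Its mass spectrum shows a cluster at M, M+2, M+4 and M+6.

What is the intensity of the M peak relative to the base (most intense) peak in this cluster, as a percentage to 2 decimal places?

Term probabilities: M 0.1872, M+2 0.4202, M+4 0.3143, M+6 0.0783. Base peak = M+2.
P(M+2) = C(3,1) × 0.5721^2 × 0.4279^1 = 3 × 0.32729841 × 0.4279 = 0.420153 (base)
P(M) = C(3,0) × 0.5721^3 × 0.4279^0 = 1 × 0.18724742 × 1.0000 = 0.187247
Relative intensity = 0.187247 / 0.420153 × 100 = 44.57

44.57%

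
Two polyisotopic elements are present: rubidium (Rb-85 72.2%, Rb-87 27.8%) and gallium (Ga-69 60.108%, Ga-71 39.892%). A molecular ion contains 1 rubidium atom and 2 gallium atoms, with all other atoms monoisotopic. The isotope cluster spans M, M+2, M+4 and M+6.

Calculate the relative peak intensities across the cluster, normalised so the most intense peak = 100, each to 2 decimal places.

58.40 : 100.00 : 55.57 : 9.90

Rubidium pattern (n=1): 0.7220 : 0.2780
Gallium pattern (n=2): 0.36129717 : 0.47956567 : 0.15913717
Convolve the two distributions (both contribute in 2-u steps):
  M: 0.7220×0.36129717 = 0.260857
  M+2: 0.7220×0.47956567 + 0.2780×0.36129717 = 0.446687
  M+4: 0.7220×0.15913717 + 0.2780×0.47956567 = 0.248216
  M+6: 0.2780×0.15913717 = 0.044240
Scale to base peak (0.446687) = 100: 58.40 : 100.00 : 55.57 : 9.90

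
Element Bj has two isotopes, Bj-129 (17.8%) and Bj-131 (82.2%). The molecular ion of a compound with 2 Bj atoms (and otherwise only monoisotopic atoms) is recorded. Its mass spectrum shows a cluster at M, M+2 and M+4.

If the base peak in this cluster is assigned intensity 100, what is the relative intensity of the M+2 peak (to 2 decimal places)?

43.31

Term probabilities: M 0.0317, M+2 0.2926, M+4 0.6757. Base peak = M+4.
P(M+4) = C(2,2) × 0.178^0 × 0.822^2 = 1 × 1.0000 × 0.675684 = 0.675684 (base)
P(M+2) = C(2,1) × 0.178^1 × 0.822^1 = 2 × 0.1780 × 0.8220 = 0.292632
Relative intensity = 0.292632 / 0.675684 × 100 = 43.31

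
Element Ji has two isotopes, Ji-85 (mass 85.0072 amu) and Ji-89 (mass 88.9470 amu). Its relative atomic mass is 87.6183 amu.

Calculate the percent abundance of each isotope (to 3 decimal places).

Ji-85: 33.725%, Ji-89: 66.275%

Writing the weighted mean with unknown fraction x of Ji-85:
85.0072·x + 88.9470·(1 − x) = 87.6183
(85.0072 − 88.9470)·x = 87.6183 − 88.9470
x = -1.3287 / -3.9398 = 0.33725 → 33.725% Ji-85, 66.275% Ji-89.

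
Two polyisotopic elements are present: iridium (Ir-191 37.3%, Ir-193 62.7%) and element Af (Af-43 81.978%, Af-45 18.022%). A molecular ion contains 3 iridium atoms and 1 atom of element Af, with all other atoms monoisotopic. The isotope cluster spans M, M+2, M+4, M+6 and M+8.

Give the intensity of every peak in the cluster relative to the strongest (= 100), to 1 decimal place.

10.4 : 54.9 : 100.0 : 69.0 : 10.9

Iridium pattern (n=3): 0.05189512 : 0.26170165 : 0.43991135 : 0.24649188
Element Af pattern (n=1): 0.81978 : 0.18022
Convolve the two distributions (both contribute in 2-u steps):
  M: 0.05189512×0.81978 = 0.042543
  M+2: 0.05189512×0.18022 + 0.26170165×0.81978 = 0.223890
  M+4: 0.26170165×0.18022 + 0.43991135×0.81978 = 0.407794
  M+6: 0.43991135×0.18022 + 0.24649188×0.81978 = 0.281350
  M+8: 0.24649188×0.18022 = 0.044423
Scale to base peak (0.407794) = 100: 10.4 : 54.9 : 100.0 : 69.0 : 10.9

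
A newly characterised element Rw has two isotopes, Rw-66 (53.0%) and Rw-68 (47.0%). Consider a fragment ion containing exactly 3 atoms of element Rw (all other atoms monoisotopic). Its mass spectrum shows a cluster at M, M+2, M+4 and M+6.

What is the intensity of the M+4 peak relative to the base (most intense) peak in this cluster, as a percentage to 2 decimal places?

88.68%

Binomial terms of (0.530 + 0.470)^3: M 0.1489, M+2 0.3961, M+4 0.3512, M+6 0.1038 → M+2 is the base peak.
P(M+2) = C(3,1) × 0.530^2 × 0.470^1 = 3 × 0.2809 × 0.4700 = 0.396069 (base)
P(M+4) = C(3,2) × 0.530^1 × 0.470^2 = 3 × 0.5300 × 0.2209 = 0.351231
Relative intensity = 0.351231 / 0.396069 × 100 = 88.68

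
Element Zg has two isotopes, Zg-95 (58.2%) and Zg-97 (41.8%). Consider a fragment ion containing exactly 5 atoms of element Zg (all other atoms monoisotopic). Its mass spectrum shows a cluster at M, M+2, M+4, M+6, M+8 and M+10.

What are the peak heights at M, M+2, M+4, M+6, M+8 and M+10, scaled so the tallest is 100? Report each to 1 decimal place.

19.4 : 69.6 : 100.0 : 71.8 : 25.8 : 3.7

Each Zg atom is independently Zg-95 (p = 0.582) or Zg-97 (q = 0.418); the cluster is the binomial expansion (p + q)^5.
P(M) = 0.582^5 = 0.066775
P(M+2) = 5 × 0.582^4 × 0.418^1 = 0.239794
P(M+4) = 10 × 0.582^3 × 0.418^2 = 0.344446
P(M+6) = 10 × 0.582^2 × 0.418^3 = 0.247386
P(M+8) = 5 × 0.582^1 × 0.418^4 = 0.088838
P(M+10) = 0.418^5 = 0.012761
The M+4 peak is largest (0.344446); scaling to 100 gives 19.4 : 69.6 : 100.0 : 71.8 : 25.8 : 3.7.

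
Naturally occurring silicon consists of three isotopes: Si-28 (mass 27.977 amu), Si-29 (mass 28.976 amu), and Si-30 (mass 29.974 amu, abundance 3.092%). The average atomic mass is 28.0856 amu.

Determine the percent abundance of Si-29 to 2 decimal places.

4.69%

Let x and y be the fractions of Si-28 and Si-29. Then x + y = 1 − 0.03092 = 0.96908 and 27.977x + 28.976y = 28.0856 − 0.03092×29.974 = 27.15880392.
Substituting: 27.977x + 28.976(0.96908 − x) = 27.15880392
(27.977 − 28.976)x = -0.92125816  ⇒  x = 0.92218, y = 0.04690
Si-28: 92.22%, Si-29: 4.69%.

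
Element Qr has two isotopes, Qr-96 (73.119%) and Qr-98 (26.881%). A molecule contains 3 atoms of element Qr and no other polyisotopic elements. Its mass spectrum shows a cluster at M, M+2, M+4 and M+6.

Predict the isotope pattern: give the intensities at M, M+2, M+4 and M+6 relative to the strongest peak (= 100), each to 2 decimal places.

90.67 : 100.00 : 36.76 : 4.51

The 3 Qr atoms are independent, so intensities follow the terms of (0.73119 + 0.26881)^3.
P(M) = 0.73119^3 = 0.390923
P(M+2) = 3 × 0.73119^2 × 0.26881^1 = 0.431149
P(M+4) = 3 × 0.73119^1 × 0.26881^2 = 0.158505
P(M+6) = 0.26881^3 = 0.019424
The M+2 peak is largest (0.431149); scaling to 100 gives 90.67 : 100.00 : 36.76 : 4.51.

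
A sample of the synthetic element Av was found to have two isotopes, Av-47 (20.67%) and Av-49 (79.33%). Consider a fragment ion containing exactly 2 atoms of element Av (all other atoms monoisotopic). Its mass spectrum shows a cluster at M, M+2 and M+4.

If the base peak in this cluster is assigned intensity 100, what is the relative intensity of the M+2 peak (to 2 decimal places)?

52.11

Term probabilities: M 0.0427, M+2 0.3280, M+4 0.6293. Base peak = M+4.
P(M+4) = C(2,2) × 0.2067^0 × 0.7933^2 = 1 × 1.0000 × 0.62932489 = 0.629325 (base)
P(M+2) = C(2,1) × 0.2067^1 × 0.7933^1 = 2 × 0.2067 × 0.7933 = 0.327950
Relative intensity = 0.327950 / 0.629325 × 100 = 52.11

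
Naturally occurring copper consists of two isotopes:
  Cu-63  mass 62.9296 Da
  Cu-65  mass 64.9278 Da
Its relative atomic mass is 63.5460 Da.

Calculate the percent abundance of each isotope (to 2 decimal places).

Writing the weighted mean with unknown fraction x of Cu-63:
62.9296·x + 64.9278·(1 − x) = 63.5460
(62.9296 − 64.9278)·x = 63.5460 − 64.9278
x = -1.3818 / -1.9982 = 0.69152 → 69.15% Cu-63, 30.85% Cu-65.

Cu-63: 69.15%, Cu-65: 30.85%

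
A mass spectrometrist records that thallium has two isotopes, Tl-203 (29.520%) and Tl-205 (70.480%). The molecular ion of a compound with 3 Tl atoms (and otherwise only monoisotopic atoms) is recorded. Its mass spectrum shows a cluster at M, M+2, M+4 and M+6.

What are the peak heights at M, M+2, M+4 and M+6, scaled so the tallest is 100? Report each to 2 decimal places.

Expanding (0.29520 + 0.70480)^3:
P(M) = 0.29520^3 = 0.025725
P(M+2) = 3 × 0.29520^2 × 0.70480^1 = 0.184255
P(M+4) = 3 × 0.29520^1 × 0.70480^2 = 0.439916
P(M+6) = 0.70480^3 = 0.350104
The M+4 peak is largest (0.439916); scaling to 100 gives 5.85 : 41.88 : 100.00 : 79.58.

5.85 : 41.88 : 100.00 : 79.58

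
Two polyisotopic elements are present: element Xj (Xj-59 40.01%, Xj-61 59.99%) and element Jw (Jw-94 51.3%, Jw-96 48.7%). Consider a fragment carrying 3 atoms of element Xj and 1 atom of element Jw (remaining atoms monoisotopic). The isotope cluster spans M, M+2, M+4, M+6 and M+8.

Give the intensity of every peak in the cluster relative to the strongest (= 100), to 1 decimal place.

9.1 : 49.5 : 100.0 : 88.7 : 29.1

Element Xj pattern (n=3): 0.06404801 : 0.28809599 : 0.43196398 : 0.21589202
Element Jw pattern (n=1): 0.5130 : 0.4870
Convolve the two distributions (both contribute in 2-u steps):
  M: 0.06404801×0.5130 = 0.032857
  M+2: 0.06404801×0.4870 + 0.28809599×0.5130 = 0.178985
  M+4: 0.28809599×0.4870 + 0.43196398×0.5130 = 0.361900
  M+6: 0.43196398×0.4870 + 0.21589202×0.5130 = 0.321119
  M+8: 0.21589202×0.4870 = 0.105139
Scale to base peak (0.361900) = 100: 9.1 : 49.5 : 100.0 : 88.7 : 29.1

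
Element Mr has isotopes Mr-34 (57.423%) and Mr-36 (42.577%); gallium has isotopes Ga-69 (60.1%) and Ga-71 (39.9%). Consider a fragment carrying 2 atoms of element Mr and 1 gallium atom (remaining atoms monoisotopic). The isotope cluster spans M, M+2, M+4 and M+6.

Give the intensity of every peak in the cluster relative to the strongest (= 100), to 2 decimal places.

46.58 : 100.00 : 71.47 : 17.00

Element Mr pattern (n=2): 0.32974009 : 0.48897981 : 0.18128009
Gallium pattern (n=1): 0.6010 : 0.3990
Convolve the two distributions (both contribute in 2-u steps):
  M: 0.32974009×0.6010 = 0.198174
  M+2: 0.32974009×0.3990 + 0.48897981×0.6010 = 0.425443
  M+4: 0.48897981×0.3990 + 0.18128009×0.6010 = 0.304052
  M+6: 0.18128009×0.3990 = 0.072331
Scale to base peak (0.425443) = 100: 46.58 : 100.00 : 71.47 : 17.00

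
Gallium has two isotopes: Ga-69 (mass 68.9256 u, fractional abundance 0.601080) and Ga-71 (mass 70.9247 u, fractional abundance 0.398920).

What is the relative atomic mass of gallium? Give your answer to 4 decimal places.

The abundance-weighted mean is 0.601080 × 68.9256 + 0.398920 × 70.9247
= 41.42980 + 28.29328 = 69.72308 u

69.7231 u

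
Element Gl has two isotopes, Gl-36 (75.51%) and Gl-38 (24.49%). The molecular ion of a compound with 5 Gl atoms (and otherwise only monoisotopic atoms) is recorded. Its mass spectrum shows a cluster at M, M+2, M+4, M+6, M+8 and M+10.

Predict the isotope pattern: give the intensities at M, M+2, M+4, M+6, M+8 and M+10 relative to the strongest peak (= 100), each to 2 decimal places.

Expanding (0.7551 + 0.2449)^5:
P(M) = 0.7551^5 = 0.245484
P(M+2) = 5 × 0.7551^4 × 0.2449^1 = 0.398086
P(M+4) = 10 × 0.7551^3 × 0.2449^2 = 0.258221
P(M+6) = 10 × 0.7551^2 × 0.2449^3 = 0.083748
P(M+8) = 5 × 0.7551^1 × 0.2449^4 = 0.013581
P(M+10) = 0.2449^5 = 0.000881
The M+2 peak is largest (0.398086); scaling to 100 gives 61.67 : 100.00 : 64.87 : 21.04 : 3.41 : 0.22.

61.67 : 100.00 : 64.87 : 21.04 : 3.41 : 0.22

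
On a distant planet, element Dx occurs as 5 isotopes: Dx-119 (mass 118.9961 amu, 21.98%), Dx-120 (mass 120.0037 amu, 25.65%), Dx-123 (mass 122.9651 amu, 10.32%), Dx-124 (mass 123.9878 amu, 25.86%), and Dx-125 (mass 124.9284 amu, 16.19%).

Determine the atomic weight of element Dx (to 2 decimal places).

121.92 amu

Weight each isotope mass by its fractional abundance: 0.2198 × 118.9961 + 0.2565 × 120.0037 + 0.1032 × 122.9651 + 0.2586 × 123.9878 + 0.1619 × 124.9284
= 26.15534 + 30.78095 + 12.69000 + 32.06325 + 20.22591 = 121.91545 amu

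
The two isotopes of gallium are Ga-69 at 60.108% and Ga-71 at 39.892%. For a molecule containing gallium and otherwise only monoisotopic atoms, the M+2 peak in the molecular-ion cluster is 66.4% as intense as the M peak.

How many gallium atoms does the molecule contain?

With n Ga atoms, P(M+2)/P(M) = C(n,1)·p^(n−1)q / p^n = n·q/p = n · 0.39892/0.60108.
n = 0.664 × 0.60108/0.39892 = 1.00 ≈ 1

1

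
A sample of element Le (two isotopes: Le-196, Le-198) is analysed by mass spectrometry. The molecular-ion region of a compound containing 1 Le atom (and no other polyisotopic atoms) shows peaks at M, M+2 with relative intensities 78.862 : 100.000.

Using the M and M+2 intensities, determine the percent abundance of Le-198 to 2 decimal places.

55.91%

Write p for the Le-196 fraction. I(M+2)/I(M) = [C(1,1)·p^0·(1−p)] / p^1 = 1·(1−p)/p = 100.000/78.862 = 1.2680
(1−p)/p = 1.2680/1 = 1.2680  ⇒  p = 1/(1 + 1.2680) = 0.4409
Le-196: 44.09%, Le-198: 55.91%.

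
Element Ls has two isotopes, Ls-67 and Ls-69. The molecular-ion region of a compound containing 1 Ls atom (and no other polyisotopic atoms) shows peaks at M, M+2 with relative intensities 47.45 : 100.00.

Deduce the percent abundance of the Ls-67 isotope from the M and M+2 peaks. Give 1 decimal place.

32.2%

If p is the fraction of Ls that is Ls-67, then I(M+2)/I(M) = [C(1,1)·p^0·(1−p)] / p^1 = 1·(1−p)/p = 100.00/47.45 = 2.1075
(1−p)/p = 2.1075/1 = 2.1075  ⇒  p = 1/(1 + 2.1075) = 0.3218
Ls-67: 32.2%, Ls-69: 67.8%.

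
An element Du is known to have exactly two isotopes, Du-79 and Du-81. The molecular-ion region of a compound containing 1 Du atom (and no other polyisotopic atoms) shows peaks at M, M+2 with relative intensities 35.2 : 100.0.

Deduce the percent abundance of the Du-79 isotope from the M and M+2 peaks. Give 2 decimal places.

26.04%

Write p for the Du-79 fraction. I(M+2)/I(M) = [C(1,1)·p^0·(1−p)] / p^1 = 1·(1−p)/p = 100.0/35.2 = 2.8409
(1−p)/p = 2.8409/1 = 2.8409  ⇒  p = 1/(1 + 2.8409) = 0.2604
Du-79: 26.04%, Du-81: 73.96%.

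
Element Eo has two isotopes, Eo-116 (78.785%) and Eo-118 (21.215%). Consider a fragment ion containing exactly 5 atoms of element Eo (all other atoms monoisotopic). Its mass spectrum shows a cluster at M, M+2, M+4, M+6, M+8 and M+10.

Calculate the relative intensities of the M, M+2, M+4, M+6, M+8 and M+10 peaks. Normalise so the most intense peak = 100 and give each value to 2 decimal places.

Each Eo atom is independently Eo-116 (p = 0.78785) or Eo-118 (q = 0.21215); the cluster is the binomial expansion (p + q)^5.
P(M) = 0.78785^5 = 0.303541
P(M+2) = 5 × 0.78785^4 × 0.21215^1 = 0.408684
P(M+4) = 10 × 0.78785^3 × 0.21215^2 = 0.220098
P(M+6) = 10 × 0.78785^2 × 0.21215^3 = 0.059267
P(M+8) = 5 × 0.78785^1 × 0.21215^4 = 0.007980
P(M+10) = 0.21215^5 = 0.000430
The M+2 peak is largest (0.408684); scaling to 100 gives 74.27 : 100.00 : 53.86 : 14.50 : 1.95 : 0.11.

74.27 : 100.00 : 53.86 : 14.50 : 1.95 : 0.11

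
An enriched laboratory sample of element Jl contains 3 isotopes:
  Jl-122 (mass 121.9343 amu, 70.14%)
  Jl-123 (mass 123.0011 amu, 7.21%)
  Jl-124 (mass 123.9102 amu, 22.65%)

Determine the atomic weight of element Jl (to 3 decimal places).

The abundance-weighted mean is 0.7014 × 121.9343 + 0.0721 × 123.0011 + 0.2265 × 123.9102
= 85.52472 + 8.86838 + 28.06566 = 122.45876 amu

122.459 amu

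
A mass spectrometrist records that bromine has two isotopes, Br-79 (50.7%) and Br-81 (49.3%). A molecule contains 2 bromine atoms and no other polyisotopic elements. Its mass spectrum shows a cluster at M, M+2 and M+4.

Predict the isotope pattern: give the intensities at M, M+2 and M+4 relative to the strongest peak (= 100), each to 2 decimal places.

Each Br atom is independently Br-79 (p = 0.507) or Br-81 (q = 0.493); the cluster is the binomial expansion (p + q)^2.
P(M) = 0.507^2 = 0.257049
P(M+2) = 2 × 0.507^1 × 0.493^1 = 0.499902
P(M+4) = 0.493^2 = 0.243049
The M+2 peak is largest (0.499902); scaling to 100 gives 51.42 : 100.00 : 48.62.

51.42 : 100.00 : 48.62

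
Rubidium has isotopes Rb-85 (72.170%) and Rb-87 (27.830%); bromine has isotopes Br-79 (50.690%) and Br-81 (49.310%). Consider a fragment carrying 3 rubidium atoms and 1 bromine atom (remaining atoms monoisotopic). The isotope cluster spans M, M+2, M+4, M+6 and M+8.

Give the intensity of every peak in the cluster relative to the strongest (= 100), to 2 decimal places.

46.96 : 100.00 : 73.79 : 23.07 : 2.62

Rubidium pattern (n=3): 0.37589809 : 0.43485841 : 0.16768892 : 0.02155458
Bromine pattern (n=1): 0.5069 : 0.4931
Convolve the two distributions (both contribute in 2-u steps):
  M: 0.37589809×0.5069 = 0.190543
  M+2: 0.37589809×0.4931 + 0.43485841×0.5069 = 0.405785
  M+4: 0.43485841×0.4931 + 0.16768892×0.5069 = 0.299430
  M+6: 0.16768892×0.4931 + 0.02155458×0.5069 = 0.093613
  M+8: 0.02155458×0.4931 = 0.010629
Scale to base peak (0.405785) = 100: 46.96 : 100.00 : 73.79 : 23.07 : 2.62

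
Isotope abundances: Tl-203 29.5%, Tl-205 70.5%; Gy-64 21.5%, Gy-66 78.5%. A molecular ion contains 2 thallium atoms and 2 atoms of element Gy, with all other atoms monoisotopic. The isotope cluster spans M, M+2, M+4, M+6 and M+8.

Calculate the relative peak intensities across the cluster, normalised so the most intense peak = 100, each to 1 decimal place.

Thallium pattern (n=2): 0.087025 : 0.41595 : 0.497025
Element Gy pattern (n=2): 0.046225 : 0.33755 : 0.616225
Convolve the two distributions (both contribute in 2-u steps):
  M: 0.087025×0.046225 = 0.004023
  M+2: 0.087025×0.33755 + 0.41595×0.046225 = 0.048603
  M+4: 0.087025×0.616225 + 0.41595×0.33755 + 0.497025×0.046225 = 0.217006
  M+6: 0.41595×0.616225 + 0.497025×0.33755 = 0.424090
  M+8: 0.497025×0.616225 = 0.306279
Scale to base peak (0.424090) = 100: 0.9 : 11.5 : 51.2 : 100.0 : 72.2

0.9 : 11.5 : 51.2 : 100.0 : 72.2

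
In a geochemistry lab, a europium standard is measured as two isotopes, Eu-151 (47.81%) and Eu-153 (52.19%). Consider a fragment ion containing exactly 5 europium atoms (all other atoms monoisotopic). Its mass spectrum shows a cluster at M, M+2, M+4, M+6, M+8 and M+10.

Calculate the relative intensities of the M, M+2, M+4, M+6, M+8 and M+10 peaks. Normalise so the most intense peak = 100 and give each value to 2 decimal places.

7.69 : 41.96 : 91.61 : 100.00 : 54.58 : 11.92

The 5 Eu atoms are independent, so intensities follow the terms of (0.4781 + 0.5219)^5.
P(M) = 0.4781^5 = 0.024980
P(M+2) = 5 × 0.4781^4 × 0.5219^1 = 0.136343
P(M+4) = 10 × 0.4781^3 × 0.5219^2 = 0.297667
P(M+6) = 10 × 0.4781^2 × 0.5219^3 = 0.324937
P(M+8) = 5 × 0.4781^1 × 0.5219^4 = 0.177353
P(M+10) = 0.5219^5 = 0.038720
The M+6 peak is largest (0.324937); scaling to 100 gives 7.69 : 41.96 : 91.61 : 100.00 : 54.58 : 11.92.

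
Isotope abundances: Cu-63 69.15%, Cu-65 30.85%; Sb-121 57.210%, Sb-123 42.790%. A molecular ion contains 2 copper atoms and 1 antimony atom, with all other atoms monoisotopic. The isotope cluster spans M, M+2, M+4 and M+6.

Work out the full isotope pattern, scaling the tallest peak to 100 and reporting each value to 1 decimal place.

Copper pattern (n=2): 0.47817225 : 0.4266555 : 0.09517225
Antimony pattern (n=1): 0.5721 : 0.4279
Convolve the two distributions (both contribute in 2-u steps):
  M: 0.47817225×0.5721 = 0.273562
  M+2: 0.47817225×0.4279 + 0.4266555×0.5721 = 0.448700
  M+4: 0.4266555×0.4279 + 0.09517225×0.5721 = 0.237014
  M+6: 0.09517225×0.4279 = 0.040724
Scale to base peak (0.448700) = 100: 61.0 : 100.0 : 52.8 : 9.1

61.0 : 100.0 : 52.8 : 9.1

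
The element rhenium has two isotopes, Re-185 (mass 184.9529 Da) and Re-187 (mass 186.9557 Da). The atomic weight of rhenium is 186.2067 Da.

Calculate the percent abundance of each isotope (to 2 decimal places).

Re-185: 37.40%, Re-187: 62.60%

With x = fraction of Re-185 (so Re-187 is 1 − x):
184.9529·x + 186.9557·(1 − x) = 186.2067
(184.9529 − 186.9557)·x = 186.2067 − 186.9557
x = -0.7490 / -2.0028 = 0.37398 → 37.40% Re-185, 62.60% Re-187.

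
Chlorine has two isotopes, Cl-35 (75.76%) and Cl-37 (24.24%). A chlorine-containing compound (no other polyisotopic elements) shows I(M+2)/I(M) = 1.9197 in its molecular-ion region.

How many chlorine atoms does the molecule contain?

6

The M+2/M ratio from n Cl atoms is n · q/p = n · 0.2424/0.7576.
n = 1.9197 × 0.7576/0.2424 = 6.00 ≈ 6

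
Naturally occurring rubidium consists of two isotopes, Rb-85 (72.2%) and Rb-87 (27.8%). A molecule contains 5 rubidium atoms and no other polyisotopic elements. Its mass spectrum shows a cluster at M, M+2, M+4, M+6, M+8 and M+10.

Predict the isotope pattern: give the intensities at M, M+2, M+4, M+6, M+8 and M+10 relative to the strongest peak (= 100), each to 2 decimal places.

51.94 : 100.00 : 77.01 : 29.65 : 5.71 : 0.44

Each Rb atom is independently Rb-85 (p = 0.722) or Rb-87 (q = 0.278); the cluster is the binomial expansion (p + q)^5.
P(M) = 0.722^5 = 0.196194
P(M+2) = 5 × 0.722^4 × 0.278^1 = 0.377714
P(M+4) = 10 × 0.722^3 × 0.278^2 = 0.290872
P(M+6) = 10 × 0.722^2 × 0.278^3 = 0.111998
P(M+8) = 5 × 0.722^1 × 0.278^4 = 0.021562
P(M+10) = 0.278^5 = 0.001660
The M+2 peak is largest (0.377714); scaling to 100 gives 51.94 : 100.00 : 77.01 : 29.65 : 5.71 : 0.44.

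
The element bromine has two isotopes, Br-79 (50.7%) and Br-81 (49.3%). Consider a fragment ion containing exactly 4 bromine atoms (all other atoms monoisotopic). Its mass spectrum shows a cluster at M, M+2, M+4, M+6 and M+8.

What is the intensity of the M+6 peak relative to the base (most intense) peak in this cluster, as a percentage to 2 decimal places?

Term probabilities: M 0.0661, M+2 0.2570, M+4 0.3749, M+6 0.2430, M+8 0.0591. Base peak = M+4.
P(M+4) = C(4,2) × 0.507^2 × 0.493^2 = 6 × 0.257049 × 0.243049 = 0.374853 (base)
P(M+6) = C(4,3) × 0.507^1 × 0.493^3 = 4 × 0.5070 × 0.11982316 = 0.243001
Relative intensity = 0.243001 / 0.374853 × 100 = 64.83

64.83%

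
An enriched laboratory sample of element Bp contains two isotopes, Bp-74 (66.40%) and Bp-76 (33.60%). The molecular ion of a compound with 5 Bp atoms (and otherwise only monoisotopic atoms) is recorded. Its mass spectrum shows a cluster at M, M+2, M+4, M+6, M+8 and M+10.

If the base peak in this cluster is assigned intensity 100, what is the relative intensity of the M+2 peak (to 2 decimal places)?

98.81

Term probabilities: M 0.1291, M+2 0.3266, M+4 0.3305, M+6 0.1672, M+8 0.0423, M+10 0.0043. Base peak = M+4.
P(M+4) = C(5,2) × 0.6640^3 × 0.3360^2 = 10 × 0.29275494 × 0.112896 = 0.330509 (base)
P(M+2) = C(5,1) × 0.6640^4 × 0.3360^1 = 5 × 0.19438928 × 0.3360 = 0.326574
Relative intensity = 0.326574 / 0.330509 × 100 = 98.81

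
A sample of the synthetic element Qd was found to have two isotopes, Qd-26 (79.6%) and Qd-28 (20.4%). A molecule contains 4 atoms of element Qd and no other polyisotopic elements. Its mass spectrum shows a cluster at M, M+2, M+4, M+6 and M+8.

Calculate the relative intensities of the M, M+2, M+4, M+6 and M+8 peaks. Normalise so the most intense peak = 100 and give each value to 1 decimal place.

The 4 Qd atoms are independent, so intensities follow the terms of (0.796 + 0.204)^4.
P(M) = 0.796^4 = 0.401469
P(M+2) = 4 × 0.796^3 × 0.204^1 = 0.411556
P(M+4) = 6 × 0.796^2 × 0.204^2 = 0.158211
P(M+6) = 4 × 0.796^1 × 0.204^3 = 0.027031
P(M+8) = 0.204^4 = 0.001732
The M+2 peak is largest (0.411556); scaling to 100 gives 97.5 : 100.0 : 38.4 : 6.6 : 0.4.

97.5 : 100.0 : 38.4 : 6.6 : 0.4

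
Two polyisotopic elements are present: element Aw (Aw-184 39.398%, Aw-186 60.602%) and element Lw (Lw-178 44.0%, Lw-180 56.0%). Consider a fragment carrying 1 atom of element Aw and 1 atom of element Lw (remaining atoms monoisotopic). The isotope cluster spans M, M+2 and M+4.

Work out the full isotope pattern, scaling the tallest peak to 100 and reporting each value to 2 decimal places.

Element Aw pattern (n=1): 0.39398 : 0.60602
Element Lw pattern (n=1): 0.4400 : 0.5600
Convolve the two distributions (both contribute in 2-u steps):
  M: 0.39398×0.4400 = 0.173351
  M+2: 0.39398×0.5600 + 0.60602×0.4400 = 0.487278
  M+4: 0.60602×0.5600 = 0.339371
Scale to base peak (0.487278) = 100: 35.58 : 100.00 : 69.65

35.58 : 100.00 : 69.65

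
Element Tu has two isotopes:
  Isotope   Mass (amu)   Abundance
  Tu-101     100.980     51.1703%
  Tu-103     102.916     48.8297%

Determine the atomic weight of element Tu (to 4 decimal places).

101.9253 amu

Weight each isotope mass by its fractional abundance: 0.511703 × 100.980 + 0.488297 × 102.916
= 51.67177 + 50.25357 = 101.92534 amu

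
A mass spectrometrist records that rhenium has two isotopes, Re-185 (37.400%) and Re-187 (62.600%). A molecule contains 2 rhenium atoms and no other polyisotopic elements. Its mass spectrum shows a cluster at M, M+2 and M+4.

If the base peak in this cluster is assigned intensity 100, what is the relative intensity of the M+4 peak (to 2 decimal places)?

83.69

(0.37400 + 0.62600)^2 gives M 0.1399, M+2 0.4682, M+4 0.3919; the largest is M+2.
P(M+2) = C(2,1) × 0.37400^1 × 0.62600^1 = 2 × 0.3740 × 0.6260 = 0.468248 (base)
P(M+4) = C(2,2) × 0.37400^0 × 0.62600^2 = 1 × 1.0000 × 0.391876 = 0.391876
Relative intensity = 0.391876 / 0.468248 × 100 = 83.69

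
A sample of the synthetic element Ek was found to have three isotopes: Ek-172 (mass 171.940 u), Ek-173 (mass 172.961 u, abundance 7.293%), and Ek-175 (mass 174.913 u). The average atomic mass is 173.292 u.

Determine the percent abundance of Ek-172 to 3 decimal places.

Let x and y be the fractions of Ek-172 and Ek-175. Then x + y = 1 − 0.07293 = 0.92707 and 171.940x + 174.913y = 173.292 − 0.07293×172.961 = 160.67795427.
Substituting: 171.940x + 174.913(0.92707 − x) = 160.67795427
(171.940 − 174.913)x = -1.47864064  ⇒  x = 0.49736, y = 0.42971
Ek-172: 49.736%, Ek-175: 42.971%.

49.736%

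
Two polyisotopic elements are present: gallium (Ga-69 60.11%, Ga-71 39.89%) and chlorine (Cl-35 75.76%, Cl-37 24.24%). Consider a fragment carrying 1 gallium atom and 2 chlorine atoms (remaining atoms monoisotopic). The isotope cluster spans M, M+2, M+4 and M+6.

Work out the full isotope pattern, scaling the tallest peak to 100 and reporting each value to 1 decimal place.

76.7 : 100.0 : 40.4 : 5.2

Gallium pattern (n=1): 0.6011 : 0.3989
Chlorine pattern (n=2): 0.57395776 : 0.36728448 : 0.05875776
Convolve the two distributions (both contribute in 2-u steps):
  M: 0.6011×0.57395776 = 0.345006
  M+2: 0.6011×0.36728448 + 0.3989×0.57395776 = 0.449726
  M+4: 0.6011×0.05875776 + 0.3989×0.36728448 = 0.181829
  M+6: 0.3989×0.05875776 = 0.023438
Scale to base peak (0.449726) = 100: 76.7 : 100.0 : 40.4 : 5.2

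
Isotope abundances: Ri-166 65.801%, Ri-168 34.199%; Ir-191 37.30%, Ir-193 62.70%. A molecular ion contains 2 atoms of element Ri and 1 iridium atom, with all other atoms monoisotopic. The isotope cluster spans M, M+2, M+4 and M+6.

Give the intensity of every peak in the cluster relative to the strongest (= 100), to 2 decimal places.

Element Ri pattern (n=2): 0.43297716 : 0.45006568 : 0.11695716
Iridium pattern (n=1): 0.3730 : 0.6270
Convolve the two distributions (both contribute in 2-u steps):
  M: 0.43297716×0.3730 = 0.161500
  M+2: 0.43297716×0.6270 + 0.45006568×0.3730 = 0.439351
  M+4: 0.45006568×0.6270 + 0.11695716×0.3730 = 0.325816
  M+6: 0.11695716×0.6270 = 0.073332
Scale to base peak (0.439351) = 100: 36.76 : 100.00 : 74.16 : 16.69

36.76 : 100.00 : 74.16 : 16.69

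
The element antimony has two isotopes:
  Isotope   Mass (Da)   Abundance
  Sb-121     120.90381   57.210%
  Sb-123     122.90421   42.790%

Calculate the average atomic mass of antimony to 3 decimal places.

121.760 Da

The abundance-weighted mean is 0.57210 × 120.90381 + 0.42790 × 122.90421
= 69.169070 + 52.590711 = 121.759781 Da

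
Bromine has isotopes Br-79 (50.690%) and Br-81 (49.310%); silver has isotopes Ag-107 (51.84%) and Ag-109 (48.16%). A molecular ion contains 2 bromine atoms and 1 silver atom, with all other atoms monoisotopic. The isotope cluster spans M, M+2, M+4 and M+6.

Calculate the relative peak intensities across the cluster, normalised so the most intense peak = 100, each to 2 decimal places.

Bromine pattern (n=2): 0.25694761 : 0.49990478 : 0.24314761
Silver pattern (n=1): 0.5184 : 0.4816
Convolve the two distributions (both contribute in 2-u steps):
  M: 0.25694761×0.5184 = 0.133202
  M+2: 0.25694761×0.4816 + 0.49990478×0.5184 = 0.382897
  M+4: 0.49990478×0.4816 + 0.24314761×0.5184 = 0.366802
  M+6: 0.24314761×0.4816 = 0.117100
Scale to base peak (0.382897) = 100: 34.79 : 100.00 : 95.80 : 30.58

34.79 : 100.00 : 95.80 : 30.58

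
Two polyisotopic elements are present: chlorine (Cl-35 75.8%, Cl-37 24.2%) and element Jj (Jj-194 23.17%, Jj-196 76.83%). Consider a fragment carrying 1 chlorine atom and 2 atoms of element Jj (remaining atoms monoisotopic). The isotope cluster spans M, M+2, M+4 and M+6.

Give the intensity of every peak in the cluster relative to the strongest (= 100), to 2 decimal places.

7.63 : 53.01 : 100.00 : 26.77

Chlorine pattern (n=1): 0.7580 : 0.2420
Element Jj pattern (n=2): 0.05368489 : 0.35603022 : 0.59028489
Convolve the two distributions (both contribute in 2-u steps):
  M: 0.7580×0.05368489 = 0.040693
  M+2: 0.7580×0.35603022 + 0.2420×0.05368489 = 0.282863
  M+4: 0.7580×0.59028489 + 0.2420×0.35603022 = 0.533595
  M+6: 0.2420×0.59028489 = 0.142849
Scale to base peak (0.533595) = 100: 7.63 : 53.01 : 100.00 : 26.77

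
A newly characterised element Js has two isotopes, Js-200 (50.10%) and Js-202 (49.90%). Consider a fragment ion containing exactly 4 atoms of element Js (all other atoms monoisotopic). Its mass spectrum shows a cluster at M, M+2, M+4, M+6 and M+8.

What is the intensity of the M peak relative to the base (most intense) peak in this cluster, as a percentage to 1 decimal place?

16.8%

(0.5010 + 0.4990)^4 gives M 0.0630, M+2 0.2510, M+4 0.3750, M+6 0.2490, M+8 0.0620; the largest is M+4.
P(M+4) = C(4,2) × 0.5010^2 × 0.4990^2 = 6 × 0.251001 × 0.249001 = 0.374997 (base)
P(M) = C(4,0) × 0.5010^4 × 0.4990^0 = 1 × 0.0630015 × 1.0000 = 0.063002
Relative intensity = 0.063002 / 0.374997 × 100 = 16.8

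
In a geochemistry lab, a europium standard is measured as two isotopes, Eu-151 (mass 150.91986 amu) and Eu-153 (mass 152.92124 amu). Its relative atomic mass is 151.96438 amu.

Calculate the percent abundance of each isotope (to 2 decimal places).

Eu-151: 47.81%, Eu-153: 52.19%

Let x be the fractional abundance of Eu-151; then Eu-153 has abundance 1 − x.
150.91986·x + 152.92124·(1 − x) = 151.96438
(150.91986 − 152.92124)·x = 151.96438 − 152.92124
x = -0.95686 / -2.00138 = 0.47810 → 47.81% Eu-151, 52.19% Eu-153.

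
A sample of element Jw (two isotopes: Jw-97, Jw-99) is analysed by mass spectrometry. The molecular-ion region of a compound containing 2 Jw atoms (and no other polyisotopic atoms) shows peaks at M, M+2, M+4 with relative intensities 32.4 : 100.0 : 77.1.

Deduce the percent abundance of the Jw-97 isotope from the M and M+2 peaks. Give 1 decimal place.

39.3%

Let p = fractional abundance of Jw-97. I(M+2)/I(M) = [C(2,1)·p^1·(1−p)] / p^2 = 2·(1−p)/p = 100.0/32.4 = 3.0864
(1−p)/p = 3.0864/2 = 1.5432  ⇒  p = 1/(1 + 1.5432) = 0.3932
Jw-97: 39.3%, Jw-99: 60.7%.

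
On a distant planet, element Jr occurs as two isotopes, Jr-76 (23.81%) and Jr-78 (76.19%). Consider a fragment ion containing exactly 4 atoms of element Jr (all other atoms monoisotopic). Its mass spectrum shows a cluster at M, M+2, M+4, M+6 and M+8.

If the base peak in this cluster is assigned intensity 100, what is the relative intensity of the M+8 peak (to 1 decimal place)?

(0.2381 + 0.7619)^4 gives M 0.0032, M+2 0.0411, M+4 0.1975, M+6 0.4212, M+8 0.3370; the largest is M+6.
P(M+6) = C(4,3) × 0.2381^1 × 0.7619^3 = 4 × 0.2381 × 0.44227656 = 0.421224 (base)
P(M+8) = C(4,4) × 0.2381^0 × 0.7619^4 = 1 × 1.0000 × 0.33697051 = 0.336971
Relative intensity = 0.336971 / 0.421224 × 100 = 80.0

80.0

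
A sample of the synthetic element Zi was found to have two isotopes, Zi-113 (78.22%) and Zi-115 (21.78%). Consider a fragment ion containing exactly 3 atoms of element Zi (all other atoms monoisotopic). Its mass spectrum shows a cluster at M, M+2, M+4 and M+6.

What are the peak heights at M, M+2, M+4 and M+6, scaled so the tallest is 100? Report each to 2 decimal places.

100.00 : 83.53 : 23.26 : 2.16

The 3 Zi atoms are independent, so intensities follow the terms of (0.7822 + 0.2178)^3.
P(M) = 0.7822^3 = 0.478579
P(M+2) = 3 × 0.7822^2 × 0.2178^1 = 0.399774
P(M+4) = 3 × 0.7822^1 × 0.2178^2 = 0.111315
P(M+6) = 0.2178^3 = 0.010332
The M peak is largest (0.478579); scaling to 100 gives 100.00 : 83.53 : 23.26 : 2.16.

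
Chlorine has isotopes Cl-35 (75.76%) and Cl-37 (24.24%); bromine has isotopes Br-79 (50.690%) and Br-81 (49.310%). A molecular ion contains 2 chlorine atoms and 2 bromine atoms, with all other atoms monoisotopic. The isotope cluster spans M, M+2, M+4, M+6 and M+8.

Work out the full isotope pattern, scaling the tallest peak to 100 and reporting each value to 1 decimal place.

38.7 : 100.0 : 88.7 : 31.1 : 3.7

Chlorine pattern (n=2): 0.57395776 : 0.36728448 : 0.05875776
Bromine pattern (n=2): 0.25694761 : 0.49990478 : 0.24314761
Convolve the two distributions (both contribute in 2-u steps):
  M: 0.57395776×0.25694761 = 0.147477
  M+2: 0.57395776×0.49990478 + 0.36728448×0.25694761 = 0.381297
  M+4: 0.57395776×0.24314761 + 0.36728448×0.49990478 + 0.05875776×0.25694761 = 0.338261
  M+6: 0.36728448×0.24314761 + 0.05875776×0.49990478 = 0.118678
  M+8: 0.05875776×0.24314761 = 0.014287
Scale to base peak (0.381297) = 100: 38.7 : 100.0 : 88.7 : 31.1 : 3.7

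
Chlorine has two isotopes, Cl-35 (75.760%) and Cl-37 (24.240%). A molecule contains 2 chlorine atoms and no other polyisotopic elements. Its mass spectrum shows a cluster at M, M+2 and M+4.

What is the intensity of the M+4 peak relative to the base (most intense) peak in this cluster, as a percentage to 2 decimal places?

(0.75760 + 0.24240)^2 gives M 0.5740, M+2 0.3673, M+4 0.0588; the largest is M.
P(M) = C(2,0) × 0.75760^2 × 0.24240^0 = 1 × 0.57395776 × 1.0000 = 0.573958 (base)
P(M+4) = C(2,2) × 0.75760^0 × 0.24240^2 = 1 × 1.0000 × 0.05875776 = 0.058758
Relative intensity = 0.058758 / 0.573958 × 100 = 10.24

10.24%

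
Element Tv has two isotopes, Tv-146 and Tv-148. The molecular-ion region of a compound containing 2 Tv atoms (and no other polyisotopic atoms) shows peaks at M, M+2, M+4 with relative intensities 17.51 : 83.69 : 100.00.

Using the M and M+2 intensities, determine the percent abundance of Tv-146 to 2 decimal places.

If p is the fraction of Tv that is Tv-146, then I(M+2)/I(M) = [C(2,1)·p^1·(1−p)] / p^2 = 2·(1−p)/p = 83.69/17.51 = 4.7796
(1−p)/p = 4.7796/2 = 2.3898  ⇒  p = 1/(1 + 2.3898) = 0.2950
Tv-146: 29.50%, Tv-148: 70.50%.

29.50%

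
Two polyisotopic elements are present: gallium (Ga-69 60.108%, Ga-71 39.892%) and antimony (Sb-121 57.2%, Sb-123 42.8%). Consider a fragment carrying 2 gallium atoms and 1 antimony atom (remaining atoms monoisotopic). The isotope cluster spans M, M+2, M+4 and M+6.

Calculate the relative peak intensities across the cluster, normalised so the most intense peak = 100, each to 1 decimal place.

Gallium pattern (n=2): 0.36129717 : 0.47956567 : 0.15913717
Antimony pattern (n=1): 0.5720 : 0.4280
Convolve the two distributions (both contribute in 2-u steps):
  M: 0.36129717×0.5720 = 0.206662
  M+2: 0.36129717×0.4280 + 0.47956567×0.5720 = 0.428947
  M+4: 0.47956567×0.4280 + 0.15913717×0.5720 = 0.296281
  M+6: 0.15913717×0.4280 = 0.068111
Scale to base peak (0.428947) = 100: 48.2 : 100.0 : 69.1 : 15.9

48.2 : 100.0 : 69.1 : 15.9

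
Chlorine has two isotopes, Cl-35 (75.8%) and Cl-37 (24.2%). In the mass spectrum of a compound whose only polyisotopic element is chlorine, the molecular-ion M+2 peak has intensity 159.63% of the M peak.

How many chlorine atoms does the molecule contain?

The M+2/M ratio from n Cl atoms is n · q/p = n · 0.242/0.758.
n = 1.5963 × 0.758/0.242 = 5.00 ≈ 5

5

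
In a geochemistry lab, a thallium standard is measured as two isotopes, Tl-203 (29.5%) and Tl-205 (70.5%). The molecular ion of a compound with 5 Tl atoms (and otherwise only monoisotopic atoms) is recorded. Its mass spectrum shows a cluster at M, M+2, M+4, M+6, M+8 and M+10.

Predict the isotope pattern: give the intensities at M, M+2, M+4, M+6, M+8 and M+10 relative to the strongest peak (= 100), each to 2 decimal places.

0.61 : 7.33 : 35.02 : 83.69 : 100.00 : 47.80

The 5 Tl atoms are independent, so intensities follow the terms of (0.295 + 0.705)^5.
P(M) = 0.295^5 = 0.002234
P(M+2) = 5 × 0.295^4 × 0.705^1 = 0.026696
P(M+4) = 10 × 0.295^3 × 0.705^2 = 0.127598
P(M+6) = 10 × 0.295^2 × 0.705^3 = 0.304938
P(M+8) = 5 × 0.295^1 × 0.705^4 = 0.364375
P(M+10) = 0.705^5 = 0.174159
The M+8 peak is largest (0.364375); scaling to 100 gives 0.61 : 7.33 : 35.02 : 83.69 : 100.00 : 47.80.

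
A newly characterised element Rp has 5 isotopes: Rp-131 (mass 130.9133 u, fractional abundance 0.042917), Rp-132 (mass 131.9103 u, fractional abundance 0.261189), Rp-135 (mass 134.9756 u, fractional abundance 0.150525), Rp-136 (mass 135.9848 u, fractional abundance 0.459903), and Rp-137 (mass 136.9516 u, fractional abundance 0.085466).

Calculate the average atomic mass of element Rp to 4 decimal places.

Average mass = Σ (abundance × isotope mass) = 0.042917 × 130.9133 + 0.261189 × 131.9103 + 0.150525 × 134.9756 + 0.459903 × 135.9848 + 0.085466 × 136.9516
= 5.61841 + 34.45352 + 20.31720 + 62.53982 + 11.70471 = 134.63366 u

134.6337 u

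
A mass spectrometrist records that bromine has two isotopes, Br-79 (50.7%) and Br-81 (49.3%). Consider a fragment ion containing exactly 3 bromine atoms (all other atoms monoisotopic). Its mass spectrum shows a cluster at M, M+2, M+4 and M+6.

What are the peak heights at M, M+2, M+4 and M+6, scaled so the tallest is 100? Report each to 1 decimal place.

34.3 : 100.0 : 97.2 : 31.5

Each Br atom is independently Br-79 (p = 0.507) or Br-81 (q = 0.493); the cluster is the binomial expansion (p + q)^3.
P(M) = 0.507^3 = 0.130324
P(M+2) = 3 × 0.507^2 × 0.493^1 = 0.380175
P(M+4) = 3 × 0.507^1 × 0.493^2 = 0.369678
P(M+6) = 0.493^3 = 0.119823
The M+2 peak is largest (0.380175); scaling to 100 gives 34.3 : 100.0 : 97.2 : 31.5.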